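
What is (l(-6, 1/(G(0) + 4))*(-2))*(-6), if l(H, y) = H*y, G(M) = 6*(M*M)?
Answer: -18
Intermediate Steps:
G(M) = 6*M²
(l(-6, 1/(G(0) + 4))*(-2))*(-6) = (-6/(6*0² + 4)*(-2))*(-6) = (-6/(6*0 + 4)*(-2))*(-6) = (-6/(0 + 4)*(-2))*(-6) = (-6/4*(-2))*(-6) = (-6*¼*(-2))*(-6) = -3/2*(-2)*(-6) = 3*(-6) = -18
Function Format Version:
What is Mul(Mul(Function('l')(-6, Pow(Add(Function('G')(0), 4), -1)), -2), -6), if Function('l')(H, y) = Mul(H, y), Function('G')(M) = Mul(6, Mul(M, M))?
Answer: -18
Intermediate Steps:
Function('G')(M) = Mul(6, Pow(M, 2))
Mul(Mul(Function('l')(-6, Pow(Add(Function('G')(0), 4), -1)), -2), -6) = Mul(Mul(Mul(-6, Pow(Add(Mul(6, Pow(0, 2)), 4), -1)), -2), -6) = Mul(Mul(Mul(-6, Pow(Add(Mul(6, 0), 4), -1)), -2), -6) = Mul(Mul(Mul(-6, Pow(Add(0, 4), -1)), -2), -6) = Mul(Mul(Mul(-6, Pow(4, -1)), -2), -6) = Mul(Mul(Mul(-6, Rational(1, 4)), -2), -6) = Mul(Mul(Rational(-3, 2), -2), -6) = Mul(3, -6) = -18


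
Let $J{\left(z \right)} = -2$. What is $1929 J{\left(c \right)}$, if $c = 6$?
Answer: $-3858$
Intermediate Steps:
$1929 J{\left(c \right)} = 1929 \left(-2\right) = -3858$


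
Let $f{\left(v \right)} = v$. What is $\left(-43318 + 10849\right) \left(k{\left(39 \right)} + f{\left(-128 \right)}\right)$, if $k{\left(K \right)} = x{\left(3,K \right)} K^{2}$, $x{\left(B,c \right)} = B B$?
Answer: $-440312109$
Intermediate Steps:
$x{\left(B,c \right)} = B^{2}$
$k{\left(K \right)} = 9 K^{2}$ ($k{\left(K \right)} = 3^{2} K^{2} = 9 K^{2}$)
$\left(-43318 + 10849\right) \left(k{\left(39 \right)} + f{\left(-128 \right)}\right) = \left(-43318 + 10849\right) \left(9 \cdot 39^{2} - 128\right) = - 32469 \left(9 \cdot 1521 - 128\right) = - 32469 \left(13689 - 128\right) = \left(-32469\right) 13561 = -440312109$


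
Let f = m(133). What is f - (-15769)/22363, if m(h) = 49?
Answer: 1111556/22363 ≈ 49.705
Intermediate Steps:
f = 49
f - (-15769)/22363 = 49 - (-15769)/22363 = 49 - 1*(-15769/22363) = 49 + 15769/22363 = 1111556/22363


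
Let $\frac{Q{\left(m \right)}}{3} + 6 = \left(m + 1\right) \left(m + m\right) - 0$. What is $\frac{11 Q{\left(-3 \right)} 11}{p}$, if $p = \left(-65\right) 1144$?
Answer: $- \frac{99}{3380} \approx -0.02929$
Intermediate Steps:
$Q{\left(m \right)} = -18 + 6 m \left(1 + m\right)$ ($Q{\left(m \right)} = -18 + 3 \left(\left(m + 1\right) \left(m + m\right) - 0\right) = -18 + 3 \left(\left(1 + m\right) 2 m + 0\right) = -18 + 3 \left(2 m \left(1 + m\right) + 0\right) = -18 + 3 \cdot 2 m \left(1 + m\right) = -18 + 6 m \left(1 + m\right)$)
$p = -74360$
$\frac{11 Q{\left(-3 \right)} 11}{p} = \frac{11 \left(-18 + 6 \left(-3\right) + 6 \left(-3\right)^{2}\right) 11}{-74360} = 11 \left(-18 - 18 + 6 \cdot 9\right) 11 \left(- \frac{1}{74360}\right) = 11 \left(-18 - 18 + 54\right) 11 \left(- \frac{1}{74360}\right) = 11 \cdot 18 \cdot 11 \left(- \frac{1}{74360}\right) = 198 \cdot 11 \left(- \frac{1}{74360}\right) = 2178 \left(- \frac{1}{74360}\right) = - \frac{99}{3380}$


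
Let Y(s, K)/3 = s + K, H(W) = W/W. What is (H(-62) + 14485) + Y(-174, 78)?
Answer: 14198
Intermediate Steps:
H(W) = 1
Y(s, K) = 3*K + 3*s (Y(s, K) = 3*(s + K) = 3*(K + s) = 3*K + 3*s)
(H(-62) + 14485) + Y(-174, 78) = (1 + 14485) + (3*78 + 3*(-174)) = 14486 + (234 - 522) = 14486 - 288 = 14198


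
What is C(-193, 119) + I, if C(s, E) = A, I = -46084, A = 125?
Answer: -45959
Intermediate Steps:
C(s, E) = 125
C(-193, 119) + I = 125 - 46084 = -45959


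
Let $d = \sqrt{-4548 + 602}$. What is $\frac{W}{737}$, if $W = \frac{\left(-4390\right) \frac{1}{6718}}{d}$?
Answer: $\frac{2195 i \sqrt{3946}}{9768650518} \approx 1.4115 \cdot 10^{-5} i$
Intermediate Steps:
$d = i \sqrt{3946}$ ($d = \sqrt{-3946} = i \sqrt{3946} \approx 62.817 i$)
$W = \frac{2195 i \sqrt{3946}}{13254614}$ ($W = \frac{\left(-4390\right) \frac{1}{6718}}{i \sqrt{3946}} = \left(-4390\right) \frac{1}{6718} \left(- \frac{i \sqrt{3946}}{3946}\right) = - \frac{2195 \left(- \frac{i \sqrt{3946}}{3946}\right)}{3359} = \frac{2195 i \sqrt{3946}}{13254614} \approx 0.010403 i$)
$\frac{W}{737} = \frac{\frac{2195}{13254614} i \sqrt{3946}}{737} = \frac{2195 i \sqrt{3946}}{13254614} \cdot \frac{1}{737} = \frac{2195 i \sqrt{3946}}{9768650518}$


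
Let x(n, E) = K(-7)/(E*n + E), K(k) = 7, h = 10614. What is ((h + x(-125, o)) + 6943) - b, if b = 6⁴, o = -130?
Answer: 262127327/16120 ≈ 16261.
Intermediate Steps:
b = 1296
x(n, E) = 7/(E + E*n) (x(n, E) = 7/(E*n + E) = 7/(E + E*n))
((h + x(-125, o)) + 6943) - b = ((10614 + 7/(-130*(1 - 125))) + 6943) - 1*1296 = ((10614 + 7*(-1/130)/(-124)) + 6943) - 1296 = ((10614 + 7*(-1/130)*(-1/124)) + 6943) - 1296 = ((10614 + 7/16120) + 6943) - 1296 = (171097687/16120 + 6943) - 1296 = 283018847/16120 - 1296 = 262127327/16120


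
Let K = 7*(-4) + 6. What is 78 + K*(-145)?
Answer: 3268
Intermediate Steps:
K = -22 (K = -28 + 6 = -22)
78 + K*(-145) = 78 - 22*(-145) = 78 + 3190 = 3268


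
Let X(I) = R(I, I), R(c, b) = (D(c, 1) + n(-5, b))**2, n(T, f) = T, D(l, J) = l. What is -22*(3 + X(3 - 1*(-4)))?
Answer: -154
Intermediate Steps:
R(c, b) = (-5 + c)**2 (R(c, b) = (c - 5)**2 = (-5 + c)**2)
X(I) = (-5 + I)**2
-22*(3 + X(3 - 1*(-4))) = -22*(3 + (-5 + (3 - 1*(-4)))**2) = -22*(3 + (-5 + (3 + 4))**2) = -22*(3 + (-5 + 7)**2) = -22*(3 + 2**2) = -22*(3 + 4) = -22*7 = -154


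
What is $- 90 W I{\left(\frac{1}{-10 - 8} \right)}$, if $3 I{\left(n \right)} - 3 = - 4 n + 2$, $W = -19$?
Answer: $\frac{8930}{3} \approx 2976.7$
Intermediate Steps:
$I{\left(n \right)} = \frac{5}{3} - \frac{4 n}{3}$ ($I{\left(n \right)} = 1 + \frac{- 4 n + 2}{3} = 1 + \frac{2 - 4 n}{3} = 1 - \left(- \frac{2}{3} + \frac{4 n}{3}\right) = \frac{5}{3} - \frac{4 n}{3}$)
$- 90 W I{\left(\frac{1}{-10 - 8} \right)} = \left(-90\right) \left(-19\right) \left(\frac{5}{3} - \frac{4}{3 \left(-10 - 8\right)}\right) = 1710 \left(\frac{5}{3} - \frac{4}{3 \left(-18\right)}\right) = 1710 \left(\frac{5}{3} - - \frac{2}{27}\right) = 1710 \left(\frac{5}{3} + \frac{2}{27}\right) = 1710 \cdot \frac{47}{27} = \frac{8930}{3}$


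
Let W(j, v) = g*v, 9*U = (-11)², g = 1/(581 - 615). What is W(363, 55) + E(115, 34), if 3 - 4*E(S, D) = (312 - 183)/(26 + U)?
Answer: -20341/12070 ≈ -1.6853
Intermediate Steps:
g = -1/34 (g = 1/(-34) = -1/34 ≈ -0.029412)
U = 121/9 (U = (⅑)*(-11)² = (⅑)*121 = 121/9 ≈ 13.444)
W(j, v) = -v/34
E(S, D) = -24/355 (E(S, D) = ¾ - (312 - 183)/(4*(26 + 121/9)) = ¾ - 129/(4*355/9) = ¾ - 129*9/(4*355) = ¾ - ¼*1161/355 = ¾ - 1161/1420 = -24/355)
W(363, 55) + E(115, 34) = -1/34*55 - 24/355 = -55/34 - 24/355 = -20341/12070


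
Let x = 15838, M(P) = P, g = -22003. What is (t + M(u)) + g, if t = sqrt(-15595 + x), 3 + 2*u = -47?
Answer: -22028 + 9*sqrt(3) ≈ -22012.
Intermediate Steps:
u = -25 (u = -3/2 + (1/2)*(-47) = -3/2 - 47/2 = -25)
t = 9*sqrt(3) (t = sqrt(-15595 + 15838) = sqrt(243) = 9*sqrt(3) ≈ 15.588)
(t + M(u)) + g = (9*sqrt(3) - 25) - 22003 = (-25 + 9*sqrt(3)) - 22003 = -22028 + 9*sqrt(3)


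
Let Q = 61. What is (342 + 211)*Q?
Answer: 33733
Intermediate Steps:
(342 + 211)*Q = (342 + 211)*61 = 553*61 = 33733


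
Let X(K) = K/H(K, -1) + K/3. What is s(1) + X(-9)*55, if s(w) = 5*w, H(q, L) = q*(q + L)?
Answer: -331/2 ≈ -165.50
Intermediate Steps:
H(q, L) = q*(L + q)
X(K) = 1/(-1 + K) + K/3 (X(K) = K/((K*(-1 + K))) + K/3 = K*(1/(K*(-1 + K))) + K*(1/3) = 1/(-1 + K) + K/3)
s(1) + X(-9)*55 = 5*1 + ((3 - 9*(-1 - 9))/(3*(-1 - 9)))*55 = 5 + ((1/3)*(3 - 9*(-10))/(-10))*55 = 5 + ((1/3)*(-1/10)*(3 + 90))*55 = 5 + ((1/3)*(-1/10)*93)*55 = 5 - 31/10*55 = 5 - 341/2 = -331/2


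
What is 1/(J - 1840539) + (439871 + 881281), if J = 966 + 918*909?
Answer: 1327904407871/1005111 ≈ 1.3212e+6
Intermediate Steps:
J = 835428 (J = 966 + 834462 = 835428)
1/(J - 1840539) + (439871 + 881281) = 1/(835428 - 1840539) + (439871 + 881281) = 1/(-1005111) + 1321152 = -1/1005111 + 1321152 = 1327904407871/1005111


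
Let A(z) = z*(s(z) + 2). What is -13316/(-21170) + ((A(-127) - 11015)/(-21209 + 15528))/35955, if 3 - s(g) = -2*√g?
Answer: 272017751768/432419171535 + 254*I*√127/204260355 ≈ 0.62906 + 1.4014e-5*I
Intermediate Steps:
s(g) = 3 + 2*√g (s(g) = 3 - (-2)*√g = 3 + 2*√g)
A(z) = z*(5 + 2*√z) (A(z) = z*((3 + 2*√z) + 2) = z*(5 + 2*√z))
-13316/(-21170) + ((A(-127) - 11015)/(-21209 + 15528))/35955 = -13316/(-21170) + ((-127*(5 + 2*√(-127)) - 11015)/(-21209 + 15528))/35955 = -13316*(-1/21170) + ((-127*(5 + 2*(I*√127)) - 11015)/(-5681))*(1/35955) = 6658/10585 + ((-127*(5 + 2*I*√127) - 11015)*(-1/5681))*(1/35955) = 6658/10585 + (((-635 - 254*I*√127) - 11015)*(-1/5681))*(1/35955) = 6658/10585 + ((-11650 - 254*I*√127)*(-1/5681))*(1/35955) = 6658/10585 + (11650/5681 + 254*I*√127/5681)*(1/35955) = 6658/10585 + (2330/40852071 + 254*I*√127/204260355) = 272017751768/432419171535 + 254*I*√127/204260355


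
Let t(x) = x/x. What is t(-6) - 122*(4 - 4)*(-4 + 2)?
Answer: 1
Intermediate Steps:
t(x) = 1
t(-6) - 122*(4 - 4)*(-4 + 2) = 1 - 122*(4 - 4)*(-4 + 2) = 1 - 0*(-2) = 1 - 122*0 = 1 + 0 = 1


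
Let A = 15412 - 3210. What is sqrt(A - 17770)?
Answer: 8*I*sqrt(87) ≈ 74.619*I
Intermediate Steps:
A = 12202
sqrt(A - 17770) = sqrt(12202 - 17770) = sqrt(-5568) = 8*I*sqrt(87)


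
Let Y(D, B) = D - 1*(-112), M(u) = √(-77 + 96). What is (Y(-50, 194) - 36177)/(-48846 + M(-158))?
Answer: 1764073290/2385931697 + 36115*√19/2385931697 ≈ 0.73943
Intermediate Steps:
M(u) = √19
Y(D, B) = 112 + D (Y(D, B) = D + 112 = 112 + D)
(Y(-50, 194) - 36177)/(-48846 + M(-158)) = ((112 - 50) - 36177)/(-48846 + √19) = (62 - 36177)/(-48846 + √19) = -36115/(-48846 + √19)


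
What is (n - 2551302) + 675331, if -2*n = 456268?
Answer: -2104105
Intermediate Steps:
n = -228134 (n = -1/2*456268 = -228134)
(n - 2551302) + 675331 = (-228134 - 2551302) + 675331 = -2779436 + 675331 = -2104105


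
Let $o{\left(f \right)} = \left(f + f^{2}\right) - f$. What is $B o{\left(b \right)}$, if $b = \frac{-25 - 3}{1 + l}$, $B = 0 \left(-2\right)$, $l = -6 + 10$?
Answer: $0$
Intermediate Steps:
$l = 4$
$B = 0$
$b = - \frac{28}{5}$ ($b = \frac{-25 - 3}{1 + 4} = - \frac{28}{5} \approx -5.6$)
$o{\left(f \right)} = f^{2}$
$B o{\left(b \right)} = 0 \left(- \frac{28}{5}\right)^{2} = 0 \cdot \frac{784}{25} = 0$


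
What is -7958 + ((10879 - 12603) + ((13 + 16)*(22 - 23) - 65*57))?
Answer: -13416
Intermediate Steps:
-7958 + ((10879 - 12603) + ((13 + 16)*(22 - 23) - 65*57)) = -7958 + (-1724 + (29*(-1) - 3705)) = -7958 + (-1724 + (-29 - 3705)) = -7958 + (-1724 - 3734) = -7958 - 5458 = -13416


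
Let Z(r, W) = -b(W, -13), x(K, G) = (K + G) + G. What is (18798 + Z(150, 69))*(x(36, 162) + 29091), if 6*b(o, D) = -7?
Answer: 1107308515/2 ≈ 5.5365e+8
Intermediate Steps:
b(o, D) = -7/6 (b(o, D) = (⅙)*(-7) = -7/6)
x(K, G) = K + 2*G (x(K, G) = (G + K) + G = K + 2*G)
Z(r, W) = 7/6 (Z(r, W) = -1*(-7/6) = 7/6)
(18798 + Z(150, 69))*(x(36, 162) + 29091) = (18798 + 7/6)*((36 + 2*162) + 29091) = 112795*((36 + 324) + 29091)/6 = 112795*(360 + 29091)/6 = (112795/6)*29451 = 1107308515/2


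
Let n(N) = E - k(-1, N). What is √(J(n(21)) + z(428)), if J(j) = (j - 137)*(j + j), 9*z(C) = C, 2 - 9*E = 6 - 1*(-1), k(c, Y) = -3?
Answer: 2*I*√12358/9 ≈ 24.704*I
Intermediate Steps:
E = -5/9 (E = 2/9 - (6 - 1*(-1))/9 = 2/9 - (6 + 1)/9 = 2/9 - ⅑*7 = 2/9 - 7/9 = -5/9 ≈ -0.55556)
z(C) = C/9
n(N) = 22/9 (n(N) = -5/9 - 1*(-3) = -5/9 + 3 = 22/9)
J(j) = 2*j*(-137 + j) (J(j) = (-137 + j)*(2*j) = 2*j*(-137 + j))
√(J(n(21)) + z(428)) = √(2*(22/9)*(-137 + 22/9) + (⅑)*428) = √(2*(22/9)*(-1211/9) + 428/9) = √(-53284/81 + 428/9) = √(-49432/81) = 2*I*√12358/9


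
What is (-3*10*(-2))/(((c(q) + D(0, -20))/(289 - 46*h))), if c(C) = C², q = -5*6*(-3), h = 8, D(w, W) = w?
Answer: -79/135 ≈ -0.58519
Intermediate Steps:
q = 90 (q = -30*(-3) = 90)
(-3*10*(-2))/(((c(q) + D(0, -20))/(289 - 46*h))) = (-3*10*(-2))/(((90² + 0)/(289 - 46*8))) = (-30*(-2))/(((8100 + 0)/(289 - 368))) = 60/((8100/(-79))) = 60/((8100*(-1/79))) = 60/(-8100/79) = 60*(-79/8100) = -79/135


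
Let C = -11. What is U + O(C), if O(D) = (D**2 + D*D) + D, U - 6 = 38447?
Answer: 38684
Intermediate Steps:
U = 38453 (U = 6 + 38447 = 38453)
O(D) = D + 2*D**2 (O(D) = (D**2 + D**2) + D = 2*D**2 + D = D + 2*D**2)
U + O(C) = 38453 - 11*(1 + 2*(-11)) = 38453 - 11*(1 - 22) = 38453 - 11*(-21) = 38453 + 231 = 38684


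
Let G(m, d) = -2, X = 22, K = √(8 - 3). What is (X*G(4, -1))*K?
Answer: -44*√5 ≈ -98.387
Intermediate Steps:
K = √5 ≈ 2.2361
(X*G(4, -1))*K = (22*(-2))*√5 = -44*√5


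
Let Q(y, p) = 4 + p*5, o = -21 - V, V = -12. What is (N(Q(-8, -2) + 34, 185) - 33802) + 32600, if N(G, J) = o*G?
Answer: -1454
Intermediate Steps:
o = -9 (o = -21 - 1*(-12) = -21 + 12 = -9)
Q(y, p) = 4 + 5*p
N(G, J) = -9*G
(N(Q(-8, -2) + 34, 185) - 33802) + 32600 = (-9*((4 + 5*(-2)) + 34) - 33802) + 32600 = (-9*((4 - 10) + 34) - 33802) + 32600 = (-9*(-6 + 34) - 33802) + 32600 = (-9*28 - 33802) + 32600 = (-252 - 33802) + 32600 = -34054 + 32600 = -1454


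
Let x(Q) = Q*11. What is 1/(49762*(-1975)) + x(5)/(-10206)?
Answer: -1351351864/250761292425 ≈ -0.0053890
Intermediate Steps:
x(Q) = 11*Q
1/(49762*(-1975)) + x(5)/(-10206) = 1/(49762*(-1975)) + (11*5)/(-10206) = (1/49762)*(-1/1975) + 55*(-1/10206) = -1/98279950 - 55/10206 = -1351351864/250761292425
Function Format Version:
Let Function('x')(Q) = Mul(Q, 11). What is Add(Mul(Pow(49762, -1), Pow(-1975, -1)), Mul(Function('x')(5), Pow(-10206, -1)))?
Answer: Rational(-1351351864, 250761292425) ≈ -0.0053890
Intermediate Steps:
Function('x')(Q) = Mul(11, Q)
Add(Mul(Pow(49762, -1), Pow(-1975, -1)), Mul(Function('x')(5), Pow(-10206, -1))) = Add(Mul(Pow(49762, -1), Pow(-1975, -1)), Mul(Mul(11, 5), Pow(-10206, -1))) = Add(Mul(Rational(1, 49762), Rational(-1, 1975)), Mul(55, Rational(-1, 10206))) = Add(Rational(-1, 98279950), Rational(-55, 10206)) = Rational(-1351351864, 250761292425)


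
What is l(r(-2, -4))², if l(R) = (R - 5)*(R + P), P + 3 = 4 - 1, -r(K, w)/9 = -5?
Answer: 3240000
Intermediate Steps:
r(K, w) = 45 (r(K, w) = -9*(-5) = 45)
P = 0 (P = -3 + (4 - 1) = -3 + 3 = 0)
l(R) = R*(-5 + R) (l(R) = (R - 5)*(R + 0) = (-5 + R)*R = R*(-5 + R))
l(r(-2, -4))² = (45*(-5 + 45))² = (45*40)² = 1800² = 3240000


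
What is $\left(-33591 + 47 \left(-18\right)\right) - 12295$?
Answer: $-46732$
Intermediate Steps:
$\left(-33591 + 47 \left(-18\right)\right) - 12295 = \left(-33591 - 846\right) - 12295 = -34437 - 12295 = -46732$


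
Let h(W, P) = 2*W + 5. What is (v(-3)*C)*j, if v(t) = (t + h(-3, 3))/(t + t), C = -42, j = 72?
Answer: -2016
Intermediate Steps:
h(W, P) = 5 + 2*W
v(t) = (-1 + t)/(2*t) (v(t) = (t + (5 + 2*(-3)))/(t + t) = (t + (5 - 6))/((2*t)) = (t - 1)*(1/(2*t)) = (-1 + t)*(1/(2*t)) = (-1 + t)/(2*t))
(v(-3)*C)*j = (((½)*(-1 - 3)/(-3))*(-42))*72 = (((½)*(-⅓)*(-4))*(-42))*72 = ((⅔)*(-42))*72 = -28*72 = -2016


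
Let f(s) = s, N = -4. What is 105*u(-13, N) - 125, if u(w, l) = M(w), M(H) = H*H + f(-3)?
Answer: 17305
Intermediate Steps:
M(H) = -3 + H² (M(H) = H*H - 3 = H² - 3 = -3 + H²)
u(w, l) = -3 + w²
105*u(-13, N) - 125 = 105*(-3 + (-13)²) - 125 = 105*(-3 + 169) - 125 = 105*166 - 125 = 17430 - 125 = 17305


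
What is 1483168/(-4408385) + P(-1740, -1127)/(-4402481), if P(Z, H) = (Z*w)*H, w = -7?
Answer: 53983664781292/19407831203185 ≈ 2.7815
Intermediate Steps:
P(Z, H) = -7*H*Z (P(Z, H) = (Z*(-7))*H = (-7*Z)*H = -7*H*Z)
1483168/(-4408385) + P(-1740, -1127)/(-4402481) = 1483168/(-4408385) - 7*(-1127)*(-1740)/(-4402481) = 1483168*(-1/4408385) - 13726860*(-1/4402481) = -1483168/4408385 + 13726860/4402481 = 53983664781292/19407831203185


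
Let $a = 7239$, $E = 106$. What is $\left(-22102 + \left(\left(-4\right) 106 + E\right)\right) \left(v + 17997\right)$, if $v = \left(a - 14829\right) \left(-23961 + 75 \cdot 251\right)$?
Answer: $-874385313540$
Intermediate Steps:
$v = 38982240$ ($v = \left(7239 - 14829\right) \left(-23961 + 75 \cdot 251\right) = - 7590 \left(-23961 + 18825\right) = \left(-7590\right) \left(-5136\right) = 38982240$)
$\left(-22102 + \left(\left(-4\right) 106 + E\right)\right) \left(v + 17997\right) = \left(-22102 + \left(\left(-4\right) 106 + 106\right)\right) \left(38982240 + 17997\right) = \left(-22102 + \left(-424 + 106\right)\right) 39000237 = \left(-22102 - 318\right) 39000237 = \left(-22420\right) 39000237 = -874385313540$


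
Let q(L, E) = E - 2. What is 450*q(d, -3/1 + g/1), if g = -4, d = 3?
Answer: -4050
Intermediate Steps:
q(L, E) = -2 + E
450*q(d, -3/1 + g/1) = 450*(-2 + (-3/1 - 4/1)) = 450*(-2 + (-3*1 - 4*1)) = 450*(-2 + (-3 - 4)) = 450*(-2 - 7) = 450*(-9) = -4050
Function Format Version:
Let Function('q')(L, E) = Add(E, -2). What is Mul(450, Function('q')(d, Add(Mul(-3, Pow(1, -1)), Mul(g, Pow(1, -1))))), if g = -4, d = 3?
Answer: -4050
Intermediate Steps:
Function('q')(L, E) = Add(-2, E)
Mul(450, Function('q')(d, Add(Mul(-3, Pow(1, -1)), Mul(g, Pow(1, -1))))) = Mul(450, Add(-2, Add(Mul(-3, Pow(1, -1)), Mul(-4, Pow(1, -1))))) = Mul(450, Add(-2, Add(Mul(-3, 1), Mul(-4, 1)))) = Mul(450, Add(-2, Add(-3, -4))) = Mul(450, Add(-2, -7)) = Mul(450, -9) = -4050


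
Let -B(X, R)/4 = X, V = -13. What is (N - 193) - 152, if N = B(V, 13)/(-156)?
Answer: -1036/3 ≈ -345.33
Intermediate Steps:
B(X, R) = -4*X
N = -⅓ (N = -4*(-13)/(-156) = 52*(-1/156) = -⅓ ≈ -0.33333)
(N - 193) - 152 = (-⅓ - 193) - 152 = -580/3 - 152 = -1036/3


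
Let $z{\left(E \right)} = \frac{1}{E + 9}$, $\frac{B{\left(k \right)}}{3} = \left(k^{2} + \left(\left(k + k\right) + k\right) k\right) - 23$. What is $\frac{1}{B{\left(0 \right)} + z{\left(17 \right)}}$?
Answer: $- \frac{26}{1793} \approx -0.014501$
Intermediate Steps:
$B{\left(k \right)} = -69 + 12 k^{2}$ ($B{\left(k \right)} = 3 \left(\left(k^{2} + \left(\left(k + k\right) + k\right) k\right) - 23\right) = 3 \left(\left(k^{2} + \left(2 k + k\right) k\right) - 23\right) = 3 \left(\left(k^{2} + 3 k k\right) - 23\right) = 3 \left(\left(k^{2} + 3 k^{2}\right) - 23\right) = 3 \left(4 k^{2} - 23\right) = 3 \left(-23 + 4 k^{2}\right) = -69 + 12 k^{2}$)
$z{\left(E \right)} = \frac{1}{9 + E}$
$\frac{1}{B{\left(0 \right)} + z{\left(17 \right)}} = \frac{1}{\left(-69 + 12 \cdot 0^{2}\right) + \frac{1}{9 + 17}} = \frac{1}{\left(-69 + 12 \cdot 0\right) + \frac{1}{26}} = \frac{1}{\left(-69 + 0\right) + \frac{1}{26}} = \frac{1}{-69 + \frac{1}{26}} = \frac{1}{- \frac{1793}{26}} = - \frac{26}{1793}$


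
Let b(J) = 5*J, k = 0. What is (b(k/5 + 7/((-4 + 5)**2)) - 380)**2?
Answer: 119025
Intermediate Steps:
(b(k/5 + 7/((-4 + 5)**2)) - 380)**2 = (5*(0/5 + 7/((-4 + 5)**2)) - 380)**2 = (5*(0*(1/5) + 7/(1**2)) - 380)**2 = (5*(0 + 7/1) - 380)**2 = (5*(0 + 7*1) - 380)**2 = (5*(0 + 7) - 380)**2 = (5*7 - 380)**2 = (35 - 380)**2 = (-345)**2 = 119025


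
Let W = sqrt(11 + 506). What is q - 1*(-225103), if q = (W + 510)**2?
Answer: 485720 + 1020*sqrt(517) ≈ 5.0891e+5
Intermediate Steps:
W = sqrt(517) ≈ 22.738
q = (510 + sqrt(517))**2 (q = (sqrt(517) + 510)**2 = (510 + sqrt(517))**2 ≈ 2.8381e+5)
q - 1*(-225103) = (510 + sqrt(517))**2 - 1*(-225103) = (510 + sqrt(517))**2 + 225103 = 225103 + (510 + sqrt(517))**2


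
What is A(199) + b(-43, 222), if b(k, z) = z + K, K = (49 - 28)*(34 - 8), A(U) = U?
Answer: 967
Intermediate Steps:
K = 546 (K = 21*26 = 546)
b(k, z) = 546 + z (b(k, z) = z + 546 = 546 + z)
A(199) + b(-43, 222) = 199 + (546 + 222) = 199 + 768 = 967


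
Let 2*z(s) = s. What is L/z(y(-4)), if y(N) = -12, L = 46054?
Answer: -23027/3 ≈ -7675.7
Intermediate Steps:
z(s) = s/2
L/z(y(-4)) = 46054/(((½)*(-12))) = 46054/(-6) = 46054*(-⅙) = -23027/3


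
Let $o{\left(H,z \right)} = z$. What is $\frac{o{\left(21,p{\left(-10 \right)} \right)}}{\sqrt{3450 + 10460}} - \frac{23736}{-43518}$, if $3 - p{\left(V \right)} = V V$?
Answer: $\frac{3956}{7253} - \frac{97 \sqrt{13910}}{13910} \approx -0.27702$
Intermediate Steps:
$p{\left(V \right)} = 3 - V^{2}$ ($p{\left(V \right)} = 3 - V V = 3 - V^{2}$)
$\frac{o{\left(21,p{\left(-10 \right)} \right)}}{\sqrt{3450 + 10460}} - \frac{23736}{-43518} = \frac{3 - \left(-10\right)^{2}}{\sqrt{3450 + 10460}} - \frac{23736}{-43518} = \frac{3 - 100}{\sqrt{13910}} - - \frac{3956}{7253} = \left(3 - 100\right) \frac{\sqrt{13910}}{13910} + \frac{3956}{7253} = - 97 \frac{\sqrt{13910}}{13910} + \frac{3956}{7253} = - \frac{97 \sqrt{13910}}{13910} + \frac{3956}{7253} = \frac{3956}{7253} - \frac{97 \sqrt{13910}}{13910}$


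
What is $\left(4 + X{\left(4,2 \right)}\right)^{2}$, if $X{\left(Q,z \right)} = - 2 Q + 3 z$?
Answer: $4$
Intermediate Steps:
$\left(4 + X{\left(4,2 \right)}\right)^{2} = \left(4 + \left(\left(-2\right) 4 + 3 \cdot 2\right)\right)^{2} = \left(4 + \left(-8 + 6\right)\right)^{2} = \left(4 - 2\right)^{2} = 2^{2} = 4$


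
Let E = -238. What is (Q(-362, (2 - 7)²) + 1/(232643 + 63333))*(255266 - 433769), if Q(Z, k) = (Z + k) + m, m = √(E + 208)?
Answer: 17804587345233/295976 - 178503*I*√30 ≈ 6.0156e+7 - 9.777e+5*I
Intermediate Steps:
m = I*√30 (m = √(-238 + 208) = √(-30) = I*√30 ≈ 5.4772*I)
Q(Z, k) = Z + k + I*√30 (Q(Z, k) = (Z + k) + I*√30 = Z + k + I*√30)
(Q(-362, (2 - 7)²) + 1/(232643 + 63333))*(255266 - 433769) = ((-362 + (2 - 7)² + I*√30) + 1/(232643 + 63333))*(255266 - 433769) = ((-362 + (-5)² + I*√30) + 1/295976)*(-178503) = ((-362 + 25 + I*√30) + 1/295976)*(-178503) = ((-337 + I*√30) + 1/295976)*(-178503) = (-99743911/295976 + I*√30)*(-178503) = 17804587345233/295976 - 178503*I*√30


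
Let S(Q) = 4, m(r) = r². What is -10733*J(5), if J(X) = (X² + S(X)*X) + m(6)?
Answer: -869373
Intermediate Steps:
J(X) = 36 + X² + 4*X (J(X) = (X² + 4*X) + 6² = (X² + 4*X) + 36 = 36 + X² + 4*X)
-10733*J(5) = -10733*(36 + 5² + 4*5) = -10733*(36 + 25 + 20) = -10733*81 = -869373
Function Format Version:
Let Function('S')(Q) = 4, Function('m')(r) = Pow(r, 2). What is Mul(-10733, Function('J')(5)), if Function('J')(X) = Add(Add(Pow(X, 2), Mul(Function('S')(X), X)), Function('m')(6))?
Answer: -869373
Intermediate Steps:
Function('J')(X) = Add(36, Pow(X, 2), Mul(4, X)) (Function('J')(X) = Add(Add(Pow(X, 2), Mul(4, X)), Pow(6, 2)) = Add(Add(Pow(X, 2), Mul(4, X)), 36) = Add(36, Pow(X, 2), Mul(4, X)))
Mul(-10733, Function('J')(5)) = Mul(-10733, Add(36, Pow(5, 2), Mul(4, 5))) = Mul(-10733, Add(36, 25, 20)) = Mul(-10733, 81) = -869373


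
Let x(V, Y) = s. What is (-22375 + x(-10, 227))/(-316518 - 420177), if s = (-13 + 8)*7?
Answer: 166/5457 ≈ 0.030420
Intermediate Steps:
s = -35 (s = -5*7 = -35)
x(V, Y) = -35
(-22375 + x(-10, 227))/(-316518 - 420177) = (-22375 - 35)/(-316518 - 420177) = -22410/(-736695) = -22410*(-1/736695) = 166/5457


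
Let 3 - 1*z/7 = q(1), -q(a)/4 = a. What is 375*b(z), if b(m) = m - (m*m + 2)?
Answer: -882750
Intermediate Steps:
q(a) = -4*a
z = 49 (z = 21 - (-28) = 21 - 7*(-4) = 21 + 28 = 49)
b(m) = -2 + m - m² (b(m) = m - (m² + 2) = m - (2 + m²) = m + (-2 - m²) = -2 + m - m²)
375*b(z) = 375*(-2 + 49 - 1*49²) = 375*(-2 + 49 - 1*2401) = 375*(-2 + 49 - 2401) = 375*(-2354) = -882750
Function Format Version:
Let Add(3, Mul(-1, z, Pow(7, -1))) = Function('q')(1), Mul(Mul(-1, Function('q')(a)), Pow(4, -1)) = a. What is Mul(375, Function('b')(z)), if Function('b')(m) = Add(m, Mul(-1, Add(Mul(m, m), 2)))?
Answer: -882750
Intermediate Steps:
Function('q')(a) = Mul(-4, a)
z = 49 (z = Add(21, Mul(-7, Mul(-4, 1))) = Add(21, Mul(-7, -4)) = Add(21, 28) = 49)
Function('b')(m) = Add(-2, m, Mul(-1, Pow(m, 2))) (Function('b')(m) = Add(m, Mul(-1, Add(Pow(m, 2), 2))) = Add(m, Mul(-1, Add(2, Pow(m, 2)))) = Add(m, Add(-2, Mul(-1, Pow(m, 2)))) = Add(-2, m, Mul(-1, Pow(m, 2))))
Mul(375, Function('b')(z)) = Mul(375, Add(-2, 49, Mul(-1, Pow(49, 2)))) = Mul(375, Add(-2, 49, Mul(-1, 2401))) = Mul(375, Add(-2, 49, -2401)) = Mul(375, -2354) = -882750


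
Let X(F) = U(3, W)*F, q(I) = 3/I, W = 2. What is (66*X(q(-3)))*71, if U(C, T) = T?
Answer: -9372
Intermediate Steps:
X(F) = 2*F
(66*X(q(-3)))*71 = (66*(2*(3/(-3))))*71 = (66*(2*(3*(-1/3))))*71 = (66*(2*(-1)))*71 = (66*(-2))*71 = -132*71 = -9372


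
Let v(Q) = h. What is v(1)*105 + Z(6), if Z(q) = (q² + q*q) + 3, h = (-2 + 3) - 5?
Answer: -345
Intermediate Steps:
h = -4 (h = 1 - 5 = -4)
v(Q) = -4
Z(q) = 3 + 2*q² (Z(q) = (q² + q²) + 3 = 2*q² + 3 = 3 + 2*q²)
v(1)*105 + Z(6) = -4*105 + (3 + 2*6²) = -420 + (3 + 2*36) = -420 + (3 + 72) = -420 + 75 = -345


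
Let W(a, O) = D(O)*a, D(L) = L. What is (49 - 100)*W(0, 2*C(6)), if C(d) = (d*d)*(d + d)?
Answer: 0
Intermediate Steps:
C(d) = 2*d**3 (C(d) = d**2*(2*d) = 2*d**3)
W(a, O) = O*a
(49 - 100)*W(0, 2*C(6)) = (49 - 100)*((2*(2*6**3))*0) = -51*2*(2*216)*0 = -51*2*432*0 = -44064*0 = -51*0 = 0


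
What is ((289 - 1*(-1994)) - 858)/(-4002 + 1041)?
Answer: -475/987 ≈ -0.48126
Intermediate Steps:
((289 - 1*(-1994)) - 858)/(-4002 + 1041) = ((289 + 1994) - 858)/(-2961) = (2283 - 858)*(-1/2961) = 1425*(-1/2961) = -475/987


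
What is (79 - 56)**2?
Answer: 529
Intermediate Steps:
(79 - 56)**2 = 23**2 = 529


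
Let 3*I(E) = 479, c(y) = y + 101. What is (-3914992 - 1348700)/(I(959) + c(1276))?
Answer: -7895538/2305 ≈ -3425.4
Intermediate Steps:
c(y) = 101 + y
I(E) = 479/3 (I(E) = (1/3)*479 = 479/3)
(-3914992 - 1348700)/(I(959) + c(1276)) = (-3914992 - 1348700)/(479/3 + (101 + 1276)) = -5263692/(479/3 + 1377) = -5263692/4610/3 = -5263692*3/4610 = -7895538/2305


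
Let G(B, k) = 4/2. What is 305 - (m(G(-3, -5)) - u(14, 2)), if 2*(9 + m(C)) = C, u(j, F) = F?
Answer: 315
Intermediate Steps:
G(B, k) = 2 (G(B, k) = 4*(1/2) = 2)
m(C) = -9 + C/2
305 - (m(G(-3, -5)) - u(14, 2)) = 305 - ((-9 + (1/2)*2) - 1*2) = 305 - ((-9 + 1) - 2) = 305 - (-8 - 2) = 305 - 1*(-10) = 305 + 10 = 315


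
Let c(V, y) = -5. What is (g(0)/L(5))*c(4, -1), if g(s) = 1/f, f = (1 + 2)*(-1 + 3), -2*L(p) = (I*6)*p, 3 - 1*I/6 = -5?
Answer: 1/864 ≈ 0.0011574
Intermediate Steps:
I = 48 (I = 18 - 6*(-5) = 18 + 30 = 48)
L(p) = -144*p (L(p) = -48*6*p/2 = -144*p)
f = 6 (f = 3*2 = 6)
g(s) = 1/6
(g(0)/L(5))*c(4, -1) = (1/(6*((-144*5))))*(-5) = ((1/6)/(-720))*(-5) = ((1/6)*(-1/720))*(-5) = -1/4320*(-5) = 1/864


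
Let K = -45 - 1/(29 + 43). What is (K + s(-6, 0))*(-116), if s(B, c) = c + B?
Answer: 106517/18 ≈ 5917.6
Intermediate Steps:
s(B, c) = B + c
K = -3241/72 (K = -45 - 1/72 = -3241/72 ≈ -45.014)
(K + s(-6, 0))*(-116) = (-3241/72 + (-6 + 0))*(-116) = (-3241/72 - 6)*(-116) = -3673/72*(-116) = 106517/18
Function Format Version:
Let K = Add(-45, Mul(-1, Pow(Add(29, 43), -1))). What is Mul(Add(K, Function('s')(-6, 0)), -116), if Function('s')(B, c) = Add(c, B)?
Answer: Rational(106517, 18) ≈ 5917.6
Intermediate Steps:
Function('s')(B, c) = Add(B, c)
K = Rational(-3241, 72) (K = Add(-45, Mul(-1, Pow(72, -1))) = Add(-45, Mul(-1, Rational(1, 72))) = Add(-45, Rational(-1, 72)) = Rational(-3241, 72) ≈ -45.014)
Mul(Add(K, Function('s')(-6, 0)), -116) = Mul(Add(Rational(-3241, 72), Add(-6, 0)), -116) = Mul(Add(Rational(-3241, 72), -6), -116) = Mul(Rational(-3673, 72), -116) = Rational(106517, 18)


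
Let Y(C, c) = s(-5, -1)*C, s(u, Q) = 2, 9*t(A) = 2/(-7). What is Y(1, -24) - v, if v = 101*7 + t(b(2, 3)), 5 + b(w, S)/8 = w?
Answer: -44413/63 ≈ -704.97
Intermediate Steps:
b(w, S) = -40 + 8*w
t(A) = -2/63 (t(A) = (2/(-7))/9 = (2*(-⅐))/9 = (⅑)*(-2/7) = -2/63)
v = 44539/63 (v = 101*7 - 2/63 = 707 - 2/63 = 44539/63 ≈ 706.97)
Y(C, c) = 2*C
Y(1, -24) - v = 2*1 - 1*44539/63 = 2 - 44539/63 = -44413/63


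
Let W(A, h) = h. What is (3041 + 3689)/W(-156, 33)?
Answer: 6730/33 ≈ 203.94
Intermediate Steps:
(3041 + 3689)/W(-156, 33) = (3041 + 3689)/33 = 6730*(1/33) = 6730/33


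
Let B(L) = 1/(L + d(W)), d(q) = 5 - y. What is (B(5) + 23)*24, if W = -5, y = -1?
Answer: 6096/11 ≈ 554.18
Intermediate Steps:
d(q) = 6 (d(q) = 5 - 1*(-1) = 5 + 1 = 6)
B(L) = 1/(6 + L) (B(L) = 1/(L + 6) = 1/(6 + L))
(B(5) + 23)*24 = (1/(6 + 5) + 23)*24 = (1/11 + 23)*24 = (254/11)*24 = 6096/11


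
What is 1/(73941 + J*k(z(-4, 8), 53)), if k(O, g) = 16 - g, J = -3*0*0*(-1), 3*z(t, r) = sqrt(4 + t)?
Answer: 1/73941 ≈ 1.3524e-5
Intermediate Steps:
z(t, r) = sqrt(4 + t)/3
J = 0 (J = -0*(-1) = -3*0 = 0)
1/(73941 + J*k(z(-4, 8), 53)) = 1/(73941 + 0*(16 - 1*53)) = 1/(73941 + 0*(16 - 53)) = 1/(73941 + 0*(-37)) = 1/(73941 + 0) = 1/73941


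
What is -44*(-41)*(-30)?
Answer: -54120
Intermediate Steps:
-44*(-41)*(-30) = 1804*(-30) = -54120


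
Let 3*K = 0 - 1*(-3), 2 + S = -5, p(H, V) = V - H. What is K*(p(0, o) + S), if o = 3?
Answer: -4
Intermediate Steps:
S = -7 (S = -2 - 5 = -7)
K = 1 (K = (0 - 1*(-3))/3 = (0 + 3)/3 = (1/3)*3 = 1)
K*(p(0, o) + S) = 1*((3 - 1*0) - 7) = 1*((3 + 0) - 7) = 1*(3 - 7) = 1*(-4) = -4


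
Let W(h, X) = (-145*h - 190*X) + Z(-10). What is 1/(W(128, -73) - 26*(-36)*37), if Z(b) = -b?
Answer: 1/29952 ≈ 3.3387e-5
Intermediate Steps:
W(h, X) = 10 - 190*X - 145*h (W(h, X) = (-145*h - 190*X) - 1*(-10) = (-190*X - 145*h) + 10 = 10 - 190*X - 145*h)
1/(W(128, -73) - 26*(-36)*37) = 1/((10 - 190*(-73) - 145*128) - 26*(-36)*37) = 1/((10 + 13870 - 18560) + 936*37) = 1/(-4680 + 34632) = 1/29952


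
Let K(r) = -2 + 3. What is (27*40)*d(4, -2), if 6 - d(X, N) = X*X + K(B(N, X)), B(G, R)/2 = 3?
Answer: -11880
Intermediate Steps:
B(G, R) = 6 (B(G, R) = 2*3 = 6)
K(r) = 1
d(X, N) = 5 - X² (d(X, N) = 6 - (X*X + 1) = 6 - (X² + 1) = 6 - (1 + X²) = 6 + (-1 - X²) = 5 - X²)
(27*40)*d(4, -2) = (27*40)*(5 - 1*4²) = 1080*(5 - 1*16) = 1080*(5 - 16) = 1080*(-11) = -11880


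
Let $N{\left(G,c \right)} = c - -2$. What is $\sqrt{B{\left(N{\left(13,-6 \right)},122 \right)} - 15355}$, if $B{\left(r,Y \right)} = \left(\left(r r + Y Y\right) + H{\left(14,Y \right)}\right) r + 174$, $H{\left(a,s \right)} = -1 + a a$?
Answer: $i \sqrt{75561} \approx 274.88 i$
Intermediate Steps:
$H{\left(a,s \right)} = -1 + a^{2}$
$N{\left(G,c \right)} = 2 + c$ ($N{\left(G,c \right)} = c + 2 = 2 + c$)
$B{\left(r,Y \right)} = 174 + r \left(195 + Y^{2} + r^{2}\right)$ ($B{\left(r,Y \right)} = \left(\left(r r + Y Y\right) - \left(1 - 14^{2}\right)\right) r + 174 = \left(\left(r^{2} + Y^{2}\right) + \left(-1 + 196\right)\right) r + 174 = \left(\left(Y^{2} + r^{2}\right) + 195\right) r + 174 = \left(195 + Y^{2} + r^{2}\right) r + 174 = r \left(195 + Y^{2} + r^{2}\right) + 174 = 174 + r \left(195 + Y^{2} + r^{2}\right)$)
$\sqrt{B{\left(N{\left(13,-6 \right)},122 \right)} - 15355} = \sqrt{\left(174 + \left(2 - 6\right)^{3} + 195 \left(2 - 6\right) + \left(2 - 6\right) 122^{2}\right) - 15355} = \sqrt{\left(174 + \left(-4\right)^{3} + 195 \left(-4\right) - 59536\right) - 15355} = \sqrt{\left(174 - 64 - 780 - 59536\right) - 15355} = \sqrt{-60206 - 15355} = \sqrt{-75561} = i \sqrt{75561}$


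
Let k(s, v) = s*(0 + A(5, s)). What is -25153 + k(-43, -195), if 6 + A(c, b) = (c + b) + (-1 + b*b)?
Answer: -102725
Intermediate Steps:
A(c, b) = -7 + b + c + b**2 (A(c, b) = -6 + ((c + b) + (-1 + b*b)) = -6 + ((b + c) + (-1 + b**2)) = -6 + (-1 + b + c + b**2) = -7 + b + c + b**2)
k(s, v) = s*(-2 + s + s**2) (k(s, v) = s*(0 + (-7 + s + 5 + s**2)) = s*(0 + (-2 + s + s**2)) = s*(-2 + s + s**2))
-25153 + k(-43, -195) = -25153 - 43*(-2 - 43 + (-43)**2) = -25153 - 43*(-2 - 43 + 1849) = -25153 - 43*1804 = -25153 - 77572 = -102725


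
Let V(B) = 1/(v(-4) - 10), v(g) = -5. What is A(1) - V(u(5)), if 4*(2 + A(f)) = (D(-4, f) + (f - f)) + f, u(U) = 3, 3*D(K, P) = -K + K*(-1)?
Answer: -61/60 ≈ -1.0167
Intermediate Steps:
D(K, P) = -2*K/3 (D(K, P) = (-K + K*(-1))/3 = (-K - K)/3 = (-2*K)/3 = -2*K/3)
V(B) = -1/15 (V(B) = 1/(-5 - 10) = 1/(-15) = -1/15)
A(f) = -4/3 + f/4 (A(f) = -2 + ((-2/3*(-4) + (f - f)) + f)/4 = -2 + ((8/3 + 0) + f)/4 = -2 + (8/3 + f)/4 = -2 + (2/3 + f/4) = -4/3 + f/4)
A(1) - V(u(5)) = (-4/3 + (1/4)*1) - 1*(-1/15) = (-4/3 + 1/4) + 1/15 = -13/12 + 1/15 = -61/60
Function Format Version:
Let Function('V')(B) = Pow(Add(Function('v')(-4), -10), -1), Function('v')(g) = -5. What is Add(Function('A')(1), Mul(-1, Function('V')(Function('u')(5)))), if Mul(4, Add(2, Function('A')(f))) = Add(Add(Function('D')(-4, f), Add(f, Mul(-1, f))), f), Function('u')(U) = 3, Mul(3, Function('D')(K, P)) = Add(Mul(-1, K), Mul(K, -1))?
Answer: Rational(-61, 60) ≈ -1.0167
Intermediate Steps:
Function('D')(K, P) = Mul(Rational(-2, 3), K) (Function('D')(K, P) = Mul(Rational(1, 3), Add(Mul(-1, K), Mul(K, -1))) = Mul(Rational(1, 3), Add(Mul(-1, K), Mul(-1, K))) = Mul(Rational(1, 3), Mul(-2, K)) = Mul(Rational(-2, 3), K))
Function('V')(B) = Rational(-1, 15) (Function('V')(B) = Pow(Add(-5, -10), -1) = Pow(-15, -1) = Rational(-1, 15))
Function('A')(f) = Add(Rational(-4, 3), Mul(Rational(1, 4), f)) (Function('A')(f) = Add(-2, Mul(Rational(1, 4), Add(Add(Mul(Rational(-2, 3), -4), Add(f, Mul(-1, f))), f))) = Add(-2, Mul(Rational(1, 4), Add(Add(Rational(8, 3), 0), f))) = Add(-2, Mul(Rational(1, 4), Add(Rational(8, 3), f))) = Add(-2, Add(Rational(2, 3), Mul(Rational(1, 4), f))) = Add(Rational(-4, 3), Mul(Rational(1, 4), f)))
Add(Function('A')(1), Mul(-1, Function('V')(Function('u')(5)))) = Add(Add(Rational(-4, 3), Mul(Rational(1, 4), 1)), Mul(-1, Rational(-1, 15))) = Add(Add(Rational(-4, 3), Rational(1, 4)), Rational(1, 15)) = Add(Rational(-13, 12), Rational(1, 15)) = Rational(-61, 60)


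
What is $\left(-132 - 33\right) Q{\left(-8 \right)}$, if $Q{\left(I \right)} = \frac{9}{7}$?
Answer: $- \frac{1485}{7} \approx -212.14$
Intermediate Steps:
$Q{\left(I \right)} = \frac{9}{7}$ ($Q{\left(I \right)} = 9 \cdot \frac{1}{7} = \frac{9}{7}$)
$\left(-132 - 33\right) Q{\left(-8 \right)} = \left(-132 - 33\right) \frac{9}{7} = \left(-165\right) \frac{9}{7} = - \frac{1485}{7}$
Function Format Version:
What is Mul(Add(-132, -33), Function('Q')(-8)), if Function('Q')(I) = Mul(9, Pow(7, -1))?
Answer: Rational(-1485, 7) ≈ -212.14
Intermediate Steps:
Function('Q')(I) = Rational(9, 7) (Function('Q')(I) = Mul(9, Rational(1, 7)) = Rational(9, 7))
Mul(Add(-132, -33), Function('Q')(-8)) = Mul(Add(-132, -33), Rational(9, 7)) = Mul(-165, Rational(9, 7)) = Rational(-1485, 7)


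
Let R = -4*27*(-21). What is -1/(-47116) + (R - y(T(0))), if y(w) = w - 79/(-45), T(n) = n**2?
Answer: 4804936841/2120220 ≈ 2266.2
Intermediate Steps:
y(w) = 79/45 + w (y(w) = w - 79*(-1/45) = w + 79/45 = 79/45 + w)
R = 2268 (R = -108*(-21) = 2268)
-1/(-47116) + (R - y(T(0))) = -1/(-47116) + (2268 - (79/45 + 0**2)) = -1*(-1/47116) + (2268 - (79/45 + 0)) = 1/47116 + (2268 - 1*79/45) = 1/47116 + (2268 - 79/45) = 1/47116 + 101981/45 = 4804936841/2120220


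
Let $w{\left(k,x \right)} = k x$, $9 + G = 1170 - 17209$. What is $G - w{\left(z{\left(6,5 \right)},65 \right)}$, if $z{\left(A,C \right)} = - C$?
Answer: $-15723$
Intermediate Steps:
$G = -16048$ ($G = -9 + \left(1170 - 17209\right) = -9 - 16039 = -16048$)
$G - w{\left(z{\left(6,5 \right)},65 \right)} = -16048 - \left(-1\right) 5 \cdot 65 = -16048 - \left(-5\right) 65 = -16048 - -325 = -16048 + 325 = -15723$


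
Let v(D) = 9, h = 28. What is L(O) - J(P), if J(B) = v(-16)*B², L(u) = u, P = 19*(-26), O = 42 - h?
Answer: -2196310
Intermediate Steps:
O = 14 (O = 42 - 1*28 = 42 - 28 = 14)
P = -494
J(B) = 9*B²
L(O) - J(P) = 14 - 9*(-494)² = 14 - 9*244036 = 14 - 1*2196324 = 14 - 2196324 = -2196310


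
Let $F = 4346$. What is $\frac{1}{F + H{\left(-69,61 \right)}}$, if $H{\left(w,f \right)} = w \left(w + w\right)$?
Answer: $\frac{1}{13868} \approx 7.2108 \cdot 10^{-5}$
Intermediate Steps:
$H{\left(w,f \right)} = 2 w^{2}$ ($H{\left(w,f \right)} = w 2 w = 2 w^{2}$)
$\frac{1}{F + H{\left(-69,61 \right)}} = \frac{1}{4346 + 2 \left(-69\right)^{2}} = \frac{1}{4346 + 2 \cdot 4761} = \frac{1}{4346 + 9522} = \frac{1}{13868}$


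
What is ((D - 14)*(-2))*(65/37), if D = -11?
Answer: 3250/37 ≈ 87.838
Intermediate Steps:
((D - 14)*(-2))*(65/37) = ((-11 - 14)*(-2))*(65/37) = (-25*(-2))*(65*(1/37)) = 50*(65/37) = 3250/37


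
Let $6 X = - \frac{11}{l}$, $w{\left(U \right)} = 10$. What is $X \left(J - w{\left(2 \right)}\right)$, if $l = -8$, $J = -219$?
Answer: $- \frac{2519}{48} \approx -52.479$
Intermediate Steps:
$X = \frac{11}{48}$ ($X = \frac{\left(-11\right) \frac{1}{-8}}{6} = \frac{\left(-11\right) \left(- \frac{1}{8}\right)}{6} = \frac{1}{6} \cdot \frac{11}{8} = \frac{11}{48} \approx 0.22917$)
$X \left(J - w{\left(2 \right)}\right) = \frac{11 \left(-219 - 10\right)}{48} = \frac{11}{48} \left(-229\right) = - \frac{2519}{48}$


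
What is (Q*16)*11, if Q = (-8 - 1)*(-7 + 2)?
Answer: 7920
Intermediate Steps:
Q = 45 (Q = -9*(-5) = 45)
(Q*16)*11 = (45*16)*11 = 720*11 = 7920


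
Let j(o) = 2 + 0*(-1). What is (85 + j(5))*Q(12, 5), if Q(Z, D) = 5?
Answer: 435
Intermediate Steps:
j(o) = 2 (j(o) = 2 + 0 = 2)
(85 + j(5))*Q(12, 5) = (85 + 2)*5 = 87*5 = 435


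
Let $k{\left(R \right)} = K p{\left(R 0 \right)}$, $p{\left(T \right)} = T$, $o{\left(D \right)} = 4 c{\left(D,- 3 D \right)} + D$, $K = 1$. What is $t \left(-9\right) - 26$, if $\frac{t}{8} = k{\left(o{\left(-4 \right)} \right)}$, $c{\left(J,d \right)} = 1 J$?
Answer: $-26$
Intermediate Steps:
$c{\left(J,d \right)} = J$
$o{\left(D \right)} = 5 D$ ($o{\left(D \right)} = 4 D + D = 5 D$)
$k{\left(R \right)} = 0$ ($k{\left(R \right)} = 1 R 0 = 1 \cdot 0 = 0$)
$t = 0$ ($t = 8 \cdot 0 = 0$)
$t \left(-9\right) - 26 = 0 \left(-9\right) - 26 = 0 - 26 = -26$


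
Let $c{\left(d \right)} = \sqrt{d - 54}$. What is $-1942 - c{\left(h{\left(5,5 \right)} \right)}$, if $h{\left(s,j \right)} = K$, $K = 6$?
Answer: $-1942 - 4 i \sqrt{3} \approx -1942.0 - 6.9282 i$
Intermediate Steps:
$h{\left(s,j \right)} = 6$
$c{\left(d \right)} = \sqrt{-54 + d}$
$-1942 - c{\left(h{\left(5,5 \right)} \right)} = -1942 - \sqrt{-54 + 6} = -1942 - \sqrt{-48} = -1942 - 4 i \sqrt{3}$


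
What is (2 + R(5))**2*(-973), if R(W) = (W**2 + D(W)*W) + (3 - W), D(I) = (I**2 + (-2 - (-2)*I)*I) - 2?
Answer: -112478800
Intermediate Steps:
D(I) = -2 + I**2 + I*(-2 + 2*I) (D(I) = (I**2 + (-2 + 2*I)*I) - 2 = (I**2 + I*(-2 + 2*I)) - 2 = -2 + I**2 + I*(-2 + 2*I))
R(W) = 3 + W**2 - W + W*(-2 - 2*W + 3*W**2) (R(W) = (W**2 + (-2 - 2*W + 3*W**2)*W) + (3 - W) = (W**2 + W*(-2 - 2*W + 3*W**2)) + (3 - W) = 3 + W**2 - W + W*(-2 - 2*W + 3*W**2))
(2 + R(5))**2*(-973) = (2 + (3 - 1*5**2 - 3*5 + 3*5**3))**2*(-973) = (2 + (3 - 1*25 - 15 + 3*125))**2*(-973) = (2 + (3 - 25 - 15 + 375))**2*(-973) = (2 + 338)**2*(-973) = 340**2*(-973) = 115600*(-973) = -112478800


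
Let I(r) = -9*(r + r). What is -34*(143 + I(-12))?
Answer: -12206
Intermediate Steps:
I(r) = -18*r
-34*(143 + I(-12)) = -34*(143 - 18*(-12)) = -34*(143 + 216) = -34*359 = -12206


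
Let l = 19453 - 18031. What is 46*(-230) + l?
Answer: -9158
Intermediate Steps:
l = 1422
46*(-230) + l = 46*(-230) + 1422 = -10580 + 1422 = -9158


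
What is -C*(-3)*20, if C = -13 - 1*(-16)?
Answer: 180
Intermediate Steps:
C = 3 (C = -13 + 16 = 3)
-C*(-3)*20 = -3*(-3)*20 = -(-9)*20 = -1*(-180) = 180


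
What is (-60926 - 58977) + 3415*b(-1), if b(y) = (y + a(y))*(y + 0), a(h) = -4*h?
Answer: -130148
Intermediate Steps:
b(y) = -3*y² (b(y) = (y - 4*y)*(y + 0) = (-3*y)*y = -3*y²)
(-60926 - 58977) + 3415*b(-1) = (-60926 - 58977) + 3415*(-3*(-1)²) = -119903 + 3415*(-3*1) = -119903 + 3415*(-3) = -119903 - 10245 = -130148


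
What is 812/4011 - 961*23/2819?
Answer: -12338015/1615287 ≈ -7.6383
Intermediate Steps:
812/4011 - 961*23/2819 = 812*(1/4011) - 22103*1/2819 = 116/573 - 22103/2819 = -12338015/1615287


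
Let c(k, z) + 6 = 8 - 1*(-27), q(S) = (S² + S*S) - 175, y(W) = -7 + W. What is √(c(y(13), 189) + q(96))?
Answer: √18286 ≈ 135.23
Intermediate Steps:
q(S) = -175 + 2*S² (q(S) = (S² + S²) - 175 = 2*S² - 175 = -175 + 2*S²)
c(k, z) = 29 (c(k, z) = -6 + (8 - 1*(-27)) = -6 + (8 + 27) = -6 + 35 = 29)
√(c(y(13), 189) + q(96)) = √(29 + (-175 + 2*96²)) = √(29 + (-175 + 2*9216)) = √(29 + (-175 + 18432)) = √(29 + 18257) = √18286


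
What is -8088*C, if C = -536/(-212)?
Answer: -1083792/53 ≈ -20449.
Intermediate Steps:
C = 134/53 (C = -536*(-1/212) = 134/53 ≈ 2.5283)
-8088*C = -8088*134/53 = -1083792/53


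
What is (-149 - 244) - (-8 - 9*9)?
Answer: -304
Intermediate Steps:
(-149 - 244) - (-8 - 9*9) = -393 - (-8 - 81) = -393 - 1*(-89) = -393 + 89 = -304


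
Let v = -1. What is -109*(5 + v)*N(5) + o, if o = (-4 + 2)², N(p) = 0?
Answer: 4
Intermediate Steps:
o = 4 (o = (-2)² = 4)
-109*(5 + v)*N(5) + o = -109*(5 - 1)*0 + 4 = -436*0 + 4 = -109*0 + 4 = 0 + 4 = 4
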